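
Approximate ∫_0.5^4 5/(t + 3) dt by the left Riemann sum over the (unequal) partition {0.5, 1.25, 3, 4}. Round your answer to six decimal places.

Subinterval widths: 0.75, 1.75, 1.
Left endpoints: 0.5, 1.25, 3.
f(0.5) = 10/7, f(1.25) = 20/17, f(3) = 5/6.
Sum = Σ Δt_i · f(t_i).
Sum ≈ 3.963585.

3.963585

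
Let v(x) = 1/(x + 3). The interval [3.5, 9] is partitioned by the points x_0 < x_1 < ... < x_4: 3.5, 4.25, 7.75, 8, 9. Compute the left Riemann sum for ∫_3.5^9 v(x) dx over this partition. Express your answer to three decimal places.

Subinterval widths: 0.75, 3.5, 0.25, 1.
Left endpoints: 3.5, 4.25, 7.75, 8.
v(3.5) = 2/13, v(4.25) = 4/29, v(7.75) = 4/43, v(8) = 1/11.
Sum = Σ Δx_i · v(x_i).
Sum ≈ 0.712.

0.712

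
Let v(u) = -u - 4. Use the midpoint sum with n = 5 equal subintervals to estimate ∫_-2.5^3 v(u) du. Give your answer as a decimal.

-23.375

Δu = (3 − (-2.5))/5 = 1.1.
Midpoints: -1.95, -0.85, 0.25, 1.35, 2.45.
v(-1.95) = -2.05, v(-0.85) = -3.15, v(0.25) = -4.25, v(1.35) = -5.35, v(2.45) = -6.45.
Sum = Δu · [v(-1.95) + v(-0.85) + v(0.25) + v(1.35) + v(2.45)].
Sum = -23.375.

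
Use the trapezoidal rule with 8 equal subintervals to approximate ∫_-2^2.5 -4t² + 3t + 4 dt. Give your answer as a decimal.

-11.07421875

Δt = (2.5 − (-2))/8 = 0.5625.
f(-2) = -18, f(-1.4375) = -8.578125, f(-0.875) = -1.6875, f(-0.3125) = 2.671875, f(0.25) = 4.5, f(0.8125) = 3.796875, f(1.375) = 0.5625, f(1.9375) = -5.203125, f(2.5) = -13.5.
T_8 = (Δt/2)·[f(t_0) + 2f(t_1) + ... + 2f(t_{7}) + f(t_8)].
Sum = -11.07421875.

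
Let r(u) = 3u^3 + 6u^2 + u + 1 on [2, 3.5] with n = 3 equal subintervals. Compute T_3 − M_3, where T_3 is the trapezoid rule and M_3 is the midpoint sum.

T_3 = 177.84375.
M_3 = 174.9609375.
T_3 − M_3 = 2.8828125.

2.8828125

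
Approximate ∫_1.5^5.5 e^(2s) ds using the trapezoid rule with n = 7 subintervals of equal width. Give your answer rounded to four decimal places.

33115.6185

Δs = (5.5 − 1.5)/7 = 4/7.
f(1.5) ≈ 20.0855, f(29/14) ≈ 62.9825, f(37/14) ≈ 197.4952, f(45/14) ≈ 619.2886, f(53/14) ≈ 1941.9125, f(61/14) ≈ 6089.2836, f(69/14) ≈ 19094.2564, f(5.5) ≈ 59874.1417.
T_7 = (Δs/2)·[f(s_0) + 2f(s_1) + ... + 2f(s_{6}) + f(s_7)].
Sum ≈ 33115.6185.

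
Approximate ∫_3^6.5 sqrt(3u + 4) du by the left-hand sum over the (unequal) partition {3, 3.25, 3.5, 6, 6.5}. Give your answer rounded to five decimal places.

13.69334

Subinterval widths: 0.25, 0.25, 2.5, 0.5.
Left endpoints: 3, 3.25, 3.5, 6.
f(3) ≈ 3.60555, f(3.25) ≈ 3.70810, f(3.5) ≈ 3.80789, f(6) ≈ 4.69042.
Sum = Σ Δu_i · f(u_i).
Sum ≈ 13.69334.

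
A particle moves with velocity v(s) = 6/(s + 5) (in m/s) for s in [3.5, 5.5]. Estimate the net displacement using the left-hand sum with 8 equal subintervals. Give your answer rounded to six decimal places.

Δs = (5.5 − 3.5)/8 = 0.25.
Left endpoints: 3.5, 3.75, 4, 4.25, 4.5, 4.75, 5, 5.25.
v(3.5) = 12/17, v(3.75) = 24/35, v(4) = 2/3, v(4.25) = 24/37, v(4.5) = 12/19, v(4.75) = 8/13, v(5) = 0.6, v(5.25) = 24/41.
Sum = Δs · [v(3.5) + v(3.75) + v(4) + ...].
Sum ≈ 1.284810.

1.284810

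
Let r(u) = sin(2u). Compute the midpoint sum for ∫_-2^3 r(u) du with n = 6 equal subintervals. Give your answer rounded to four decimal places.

-0.9085

Δu = (3 − (-2))/6 = 5/6.
Midpoints: -19/12, -0.75, 1/12, 11/12, 1.75, 31/12.
r(-19/12) ≈ 0.0251, r(-0.75) ≈ -0.9975, r(1/12) ≈ 0.1659, r(11/12) ≈ 0.9657, r(1.75) ≈ -0.3508, r(31/12) ≈ -0.8986.
Sum = Δu · [r(-19/12) + r(-0.75) + r(1/12) + ...].
Sum ≈ -0.9085.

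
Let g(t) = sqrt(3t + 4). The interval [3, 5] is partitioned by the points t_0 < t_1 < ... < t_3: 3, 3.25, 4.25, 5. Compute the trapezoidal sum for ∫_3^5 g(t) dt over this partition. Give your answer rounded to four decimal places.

7.9839

Subinterval widths: 0.25, 1, 0.75.
g(3) ≈ 3.6056, g(3.25) ≈ 3.7081, g(4.25) ≈ 4.0927, g(5) ≈ 4.3589.
On each subinterval the trapezoid contributes (Δt_i/2)·[g(t_{i-1}) + g(t_i)].
Sum ≈ 7.9839.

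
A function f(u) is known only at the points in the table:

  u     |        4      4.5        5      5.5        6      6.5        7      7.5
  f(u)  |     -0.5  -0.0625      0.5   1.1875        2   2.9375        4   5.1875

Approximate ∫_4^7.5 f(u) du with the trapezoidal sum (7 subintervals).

Δu = 0.5.
T_7 = (0.5/2)·[(-0.5) + 2·(-0.0625) + 2·0.5 + 2·1.1875 + 2·2 + 2·2.9375 + 2·4 + 5.1875] = 6.453125.

6.453125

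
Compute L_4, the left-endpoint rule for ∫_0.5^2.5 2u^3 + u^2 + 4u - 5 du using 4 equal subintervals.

Δu = (2.5 − 0.5)/4 = 0.5.
Left endpoints: 0.5, 1, 1.5, 2.
f(0.5) = -2.5, f(1) = 2, f(1.5) = 10, f(2) = 23.
Sum = Δu · [f(0.5) + f(1) + f(1.5) + f(2)].
Sum = 16.25.

16.25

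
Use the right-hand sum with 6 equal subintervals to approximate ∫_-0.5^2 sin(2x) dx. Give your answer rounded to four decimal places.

0.5797

Δx = (2 − (-0.5))/6 = 5/12.
Right endpoints: -1/12, 1/3, 0.75, 7/6, 19/12, 2.
f(-1/12) ≈ -0.1659, f(1/3) ≈ 0.6184, f(0.75) ≈ 0.9975, f(7/6) ≈ 0.7231, f(19/12) ≈ -0.0251, f(2) ≈ -0.7568.
Sum = Δx · [f(-1/12) + f(1/3) + f(0.75) + ...].
Sum ≈ 0.5797.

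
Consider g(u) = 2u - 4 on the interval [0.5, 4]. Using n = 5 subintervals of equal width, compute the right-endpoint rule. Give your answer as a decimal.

4.2

Δu = (4 − 0.5)/5 = 0.7.
Right endpoints: 1.2, 1.9, 2.6, 3.3, 4.
g(1.2) = -1.6, g(1.9) = -0.2, g(2.6) = 1.2, g(3.3) = 2.6, g(4) = 4.
Sum = Δu · [g(1.2) + g(1.9) + g(2.6) + g(3.3) + g(4)].
Sum = 4.2.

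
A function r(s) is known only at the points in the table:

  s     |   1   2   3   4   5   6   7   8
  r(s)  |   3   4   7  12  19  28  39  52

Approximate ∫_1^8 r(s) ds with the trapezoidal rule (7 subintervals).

136.5

Δs = 1.
T_7 = (1/2)·[3 + 2·4 + 2·7 + 2·12 + 2·19 + 2·28 + 2·39 + 52] = 136.5.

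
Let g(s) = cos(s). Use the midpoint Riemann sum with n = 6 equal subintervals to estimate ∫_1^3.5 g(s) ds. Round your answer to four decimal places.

Δs = (3.5 − 1)/6 = 5/12.
Midpoints: 29/24, 1.625, 49/24, 59/24, 2.875, 79/24.
g(29/24) ≈ 0.3546, g(1.625) ≈ -0.0542, g(49/24) ≈ -0.4537, g(59/24) ≈ -0.7755, g(2.875) ≈ -0.9647, g(79/24) ≈ -0.9888.
Sum = Δs · [g(29/24) + g(1.625) + g(49/24) + ...].
Sum ≈ -1.2009.

-1.2009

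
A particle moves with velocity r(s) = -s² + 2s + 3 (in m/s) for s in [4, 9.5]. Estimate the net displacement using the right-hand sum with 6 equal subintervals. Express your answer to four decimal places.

Δs = (9.5 − 4)/6 = 11/12.
Right endpoints: 59/12, 35/6, 6.75, 23/3, 103/12, 9.5.
r(59/12) = -1633/144, r(35/6) = -697/36, r(6.75) = -29.0625, r(23/3) = -364/9, r(103/12) = -7705/144, r(9.5) = -68.25.
Sum = Δs · [r(59/12) + r(35/6) + r(6.75) + ...].
Sum ≈ -203.4682.

-203.4682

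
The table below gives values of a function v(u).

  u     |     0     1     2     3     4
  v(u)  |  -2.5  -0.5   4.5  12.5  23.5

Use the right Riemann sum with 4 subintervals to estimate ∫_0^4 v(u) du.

Δu = 1.
Sum = 1·[(-0.5) + 4.5 + 12.5 + 23.5] = 40.

40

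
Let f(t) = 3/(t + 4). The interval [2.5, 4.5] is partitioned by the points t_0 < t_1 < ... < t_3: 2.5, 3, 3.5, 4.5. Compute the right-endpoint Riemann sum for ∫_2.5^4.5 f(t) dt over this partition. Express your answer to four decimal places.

0.7672

Subinterval widths: 0.5, 0.5, 1.
Right endpoints: 3, 3.5, 4.5.
f(3) = 3/7, f(3.5) = 0.4, f(4.5) = 6/17.
Sum = Σ Δt_i · f(t_i).
Sum ≈ 0.7672.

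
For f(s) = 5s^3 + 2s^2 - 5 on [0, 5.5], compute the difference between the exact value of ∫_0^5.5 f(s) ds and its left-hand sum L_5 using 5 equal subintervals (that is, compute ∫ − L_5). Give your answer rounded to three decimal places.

442.835

Exact integral: ∫_0^5.5 f(s) ds ≈ 1227.24479.
L_5 = 784.41.
Error ≈ 1227.24479 − 784.41 ≈ 442.835.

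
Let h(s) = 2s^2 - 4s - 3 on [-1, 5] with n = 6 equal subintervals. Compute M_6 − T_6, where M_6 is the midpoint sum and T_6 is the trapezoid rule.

-3

M_6 = 17.
T_6 = 20.
M_6 − T_6 = -3.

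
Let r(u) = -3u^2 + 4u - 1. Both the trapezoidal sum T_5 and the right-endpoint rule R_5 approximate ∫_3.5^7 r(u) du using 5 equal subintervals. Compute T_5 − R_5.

T_5 = -230.9825.
R_5 = -264.67.
T_5 − R_5 = 33.6875.

33.6875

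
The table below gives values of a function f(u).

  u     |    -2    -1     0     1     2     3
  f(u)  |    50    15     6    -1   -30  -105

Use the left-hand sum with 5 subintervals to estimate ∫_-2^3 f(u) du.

Δu = 1.
Sum = 1·[50 + 15 + 6 + (-1) + (-30)] = 40.

40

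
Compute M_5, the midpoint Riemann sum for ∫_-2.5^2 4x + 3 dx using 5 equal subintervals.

9

Δx = (2 − (-2.5))/5 = 0.9.
Midpoints: -2.05, -1.15, -0.25, 0.65, 1.55.
f(-2.05) = -5.2, f(-1.15) = -1.6, f(-0.25) = 2, f(0.65) = 5.6, f(1.55) = 9.2.
Sum = Δx · [f(-2.05) + f(-1.15) + f(-0.25) + f(0.65) + f(1.55)].
Sum = 9.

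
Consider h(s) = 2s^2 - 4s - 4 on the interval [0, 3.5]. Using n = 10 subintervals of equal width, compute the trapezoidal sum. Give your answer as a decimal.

-9.77375

Δs = (3.5 − 0)/10 = 0.35.
h(0) = -4, h(0.35) = -5.155, h(0.7) = -5.82, h(1.05) = -5.995, h(1.4) = -5.68, h(1.75) = -4.875, h(2.1) = -3.58, h(2.45) = -1.795, h(2.8) = 0.48, h(3.15) = 3.245, h(3.5) = 6.5.
T_10 = (Δs/2)·[h(s_0) + 2h(s_1) + ... + 2h(s_{9}) + h(s_10)].
Sum = -9.77375.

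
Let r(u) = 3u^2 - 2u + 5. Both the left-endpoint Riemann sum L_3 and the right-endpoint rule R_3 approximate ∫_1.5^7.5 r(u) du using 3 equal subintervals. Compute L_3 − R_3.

-300

L_3 = 256.5.
R_3 = 556.5.
L_3 − R_3 = -300.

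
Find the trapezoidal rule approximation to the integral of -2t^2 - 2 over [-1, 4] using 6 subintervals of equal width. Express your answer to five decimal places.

Δt = (4 − (-1))/6 = 5/6.
f(-1) = -4, f(-1/6) = -37/18, f(2/3) = -26/9, f(1.5) = -6.5, f(7/3) = -116/9, f(19/6) = -397/18, f(4) = -34.
T_6 = (Δt/2)·[f(t_0) + 2f(t_1) + ... + 2f(t_{5}) + f(t_6)].
Sum ≈ -54.49074.

-54.49074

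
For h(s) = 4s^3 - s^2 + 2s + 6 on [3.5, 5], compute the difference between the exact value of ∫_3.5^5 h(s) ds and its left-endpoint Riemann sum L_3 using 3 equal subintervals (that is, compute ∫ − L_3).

Exact integral: ∫_3.5^5 h(s) ds = 469.3125.
L_3 = 392.75.
Error = 469.3125 − 392.75 = 76.5625.

76.5625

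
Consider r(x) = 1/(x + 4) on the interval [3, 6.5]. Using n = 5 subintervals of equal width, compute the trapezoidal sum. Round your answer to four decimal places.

Δx = (6.5 − 3)/5 = 0.7.
r(3) = 1/7, r(3.7) = 10/77, r(4.4) = 5/42, r(5.1) = 10/91, r(5.8) = 5/49, r(6.5) = 2/21.
T_5 = (Δx/2)·[r(x_0) + 2r(x_1) + ... + 2r(x_{4}) + r(x_5)].
Sum ≈ 0.4059.

0.4059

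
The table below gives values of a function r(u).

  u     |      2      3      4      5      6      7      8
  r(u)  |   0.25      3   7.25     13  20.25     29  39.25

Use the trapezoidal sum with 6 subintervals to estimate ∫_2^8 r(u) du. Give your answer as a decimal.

Δu = 1.
T_6 = (1/2)·[0.25 + 2·3 + 2·7.25 + 2·13 + 2·20.25 + 2·29 + 39.25] = 92.25.

92.25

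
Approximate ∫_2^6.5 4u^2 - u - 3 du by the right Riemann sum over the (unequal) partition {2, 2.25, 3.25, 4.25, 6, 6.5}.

Subinterval widths: 0.25, 1, 1, 1.75, 0.5.
Right endpoints: 2.25, 3.25, 4.25, 6, 6.5.
f(2.25) = 15, f(3.25) = 36, f(4.25) = 65, f(6) = 135, f(6.5) = 159.5.
Sum = Σ Δu_i · f(u_i).
Sum = 420.75.

420.75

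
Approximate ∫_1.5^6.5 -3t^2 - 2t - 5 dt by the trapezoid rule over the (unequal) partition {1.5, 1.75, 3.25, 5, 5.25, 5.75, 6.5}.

Subinterval widths: 0.25, 1.5, 1.75, 0.25, 0.5, 0.75.
f(1.5) = -14.75, f(1.75) = -17.6875, f(3.25) = -43.1875, f(5) = -90, f(5.25) = -98.1875, f(5.75) = -115.6875, f(6.5) = -144.75.
On each subinterval the trapezoid contributes (Δt_i/2)·[f(t_{i-1}) + f(t_i)].
Sum = -340.90625.

-340.90625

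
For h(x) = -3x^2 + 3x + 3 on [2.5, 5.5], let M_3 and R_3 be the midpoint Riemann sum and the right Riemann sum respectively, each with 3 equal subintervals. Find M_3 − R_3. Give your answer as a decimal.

33.75

M_3 = -105.
R_3 = -138.75.
M_3 − R_3 = 33.75.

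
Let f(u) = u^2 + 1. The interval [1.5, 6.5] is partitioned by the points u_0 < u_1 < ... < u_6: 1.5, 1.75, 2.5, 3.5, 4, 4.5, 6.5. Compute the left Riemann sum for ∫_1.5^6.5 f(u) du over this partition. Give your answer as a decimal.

68.734375

Subinterval widths: 0.25, 0.75, 1, 0.5, 0.5, 2.
Left endpoints: 1.5, 1.75, 2.5, 3.5, 4, 4.5.
f(1.5) = 3.25, f(1.75) = 4.0625, f(2.5) = 7.25, f(3.5) = 13.25, f(4) = 17, f(4.5) = 21.25.
Sum = Σ Δu_i · f(u_i).
Sum = 68.734375.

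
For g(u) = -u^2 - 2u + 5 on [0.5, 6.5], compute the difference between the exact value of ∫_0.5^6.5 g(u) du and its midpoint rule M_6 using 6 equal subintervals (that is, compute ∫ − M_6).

-0.5

Exact integral: ∫_0.5^6.5 g(u) du = -103.5.
M_6 = -103.
Error = -103.5 − (-103) = -0.5.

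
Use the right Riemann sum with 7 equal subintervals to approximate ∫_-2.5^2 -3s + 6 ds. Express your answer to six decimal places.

26.035714

Δs = (2 − (-2.5))/7 = 9/14.
Right endpoints: -13/7, -17/14, -4/7, 1/14, 5/7, 19/14, 2.
f(-13/7) = 81/7, f(-17/14) = 135/14, f(-4/7) = 54/7, f(1/14) = 81/14, f(5/7) = 27/7, f(19/14) = 27/14, f(2) = 0.
Sum = Δs · [f(-13/7) + f(-17/14) + f(-4/7) + ...].
Sum ≈ 26.035714.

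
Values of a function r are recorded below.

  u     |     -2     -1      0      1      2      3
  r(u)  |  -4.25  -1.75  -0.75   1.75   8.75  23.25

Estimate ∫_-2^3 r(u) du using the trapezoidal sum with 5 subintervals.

17.5

Δu = 1.
T_5 = (1/2)·[(-4.25) + 2·(-1.75) + 2·(-0.75) + 2·1.75 + 2·8.75 + 23.25] = 17.5.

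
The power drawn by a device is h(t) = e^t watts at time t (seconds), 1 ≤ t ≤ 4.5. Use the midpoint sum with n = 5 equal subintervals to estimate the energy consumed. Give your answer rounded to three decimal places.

85.542

Δt = (4.5 − 1)/5 = 0.7.
Midpoints: 1.35, 2.05, 2.75, 3.45, 4.15.
h(1.35) ≈ 3.857, h(2.05) ≈ 7.768, h(2.75) ≈ 15.643, h(3.45) ≈ 31.500, h(4.15) ≈ 63.434.
Sum = Δt · [h(1.35) + h(2.05) + h(2.75) + h(3.45) + h(4.15)].
Sum ≈ 85.542.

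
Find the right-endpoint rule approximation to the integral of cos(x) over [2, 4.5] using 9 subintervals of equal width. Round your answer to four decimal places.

-1.8462

Δx = (4.5 − 2)/9 = 5/18.
Right endpoints: 41/18, 23/9, 17/6, 28/9, 61/18, 11/3, 71/18, 38/9, 4.5.
f(41/18) ≈ -0.6495, f(23/9) ≈ -0.8331, f(17/6) ≈ -0.9529, f(28/9) ≈ -0.9995, f(61/18) ≈ -0.9696, f(11/3) ≈ -0.8653, f(71/18) ≈ -0.6947, f(38/9) ≈ -0.4708, f(4.5) ≈ -0.2108.
Sum = Δx · [f(41/18) + f(23/9) + f(17/6) + ...].
Sum ≈ -1.8462.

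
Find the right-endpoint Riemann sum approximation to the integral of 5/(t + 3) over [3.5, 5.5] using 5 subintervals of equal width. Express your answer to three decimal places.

Δt = (5.5 − 3.5)/5 = 0.4.
Right endpoints: 3.9, 4.3, 4.7, 5.1, 5.5.
f(3.9) = 50/69, f(4.3) = 50/73, f(4.7) = 50/77, f(5.1) = 50/81, f(5.5) = 10/17.
Sum = Δt · [f(3.9) + f(4.3) + f(4.7) + f(5.1) + f(5.5)].
Sum ≈ 1.306.

1.306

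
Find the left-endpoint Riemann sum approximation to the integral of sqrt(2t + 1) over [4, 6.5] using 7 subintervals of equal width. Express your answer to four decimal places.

Δt = (6.5 − 4)/7 = 5/14.
Left endpoints: 4, 61/14, 33/7, 71/14, 38/7, 81/14, 43/7.
f(4) ≈ 3.0000, f(61/14) ≈ 3.1168, f(33/7) ≈ 3.2293, f(71/14) ≈ 3.3381, f(38/7) ≈ 3.4434, f(81/14) ≈ 3.5456, f(43/7) ≈ 3.6450.
Sum = Δt · [f(4) + f(61/14) + f(33/7) + ...].
Sum ≈ 8.3279.

8.3279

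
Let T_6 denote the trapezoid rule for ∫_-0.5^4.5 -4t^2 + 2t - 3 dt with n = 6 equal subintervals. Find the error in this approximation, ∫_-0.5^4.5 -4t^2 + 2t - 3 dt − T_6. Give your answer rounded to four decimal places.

2.3148

Exact integral: ∫_-0.5^4.5 f(t) dt ≈ -116.666667.
T_6 ≈ -118.981481.
Error ≈ -116.666667 − (-118.981481) ≈ 2.3148.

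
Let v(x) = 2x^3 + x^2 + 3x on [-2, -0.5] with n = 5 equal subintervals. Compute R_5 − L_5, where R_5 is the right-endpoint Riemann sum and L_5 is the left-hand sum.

4.95

R_5 = -8.64.
L_5 = -13.59.
R_5 − L_5 = 4.95.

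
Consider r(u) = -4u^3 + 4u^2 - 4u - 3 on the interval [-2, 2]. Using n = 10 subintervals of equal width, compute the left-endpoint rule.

Δu = (2 − (-2))/10 = 0.4.
Left endpoints: -2, -1.6, -1.2, -0.8, -0.4, 0, 0.4, 0.8, 1.2, 1.6.
r(-2) = 53, r(-1.6) = 30.024, r(-1.2) = 14.472, r(-0.8) = 4.808, r(-0.4) = -0.504, r(0) = -3, r(0.4) = -4.216, r(0.8) = -5.688, r(1.2) = -8.952, r(1.6) = -15.544.
Sum = Δu · [r(-2) + r(-1.6) + r(-1.2) + ...].
Sum = 25.76.

25.76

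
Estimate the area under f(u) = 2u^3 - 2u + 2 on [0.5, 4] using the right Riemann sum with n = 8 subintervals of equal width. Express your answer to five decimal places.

Δu = (4 − 0.5)/8 = 0.4375.
Right endpoints: 0.9375, 1.375, 1.8125, 2.25, 2.6875, 3.125, 3.5625, 4.
f(0.9375) = 3631/2048, f(1.375) = 4.44921875, f(1.8125) = 21061/2048, f(2.25) = 20.28125, f(2.6875) = 72595/2048, f(3.125) = 56.78515625, f(3.5625) = 174697/2048, f(4) = 122.
Sum = Δu · [f(0.9375) + f(1.375) + f(1.8125) + ...].
Sum ≈ 147.14014.

147.14014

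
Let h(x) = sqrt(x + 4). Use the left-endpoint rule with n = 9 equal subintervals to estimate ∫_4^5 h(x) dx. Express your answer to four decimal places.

2.9055

Δx = (5 − 4)/9 = 1/9.
Left endpoints: 4, 37/9, 38/9, 13/3, 40/9, 41/9, 14/3, 43/9, 44/9.
h(4) ≈ 2.8284, h(37/9) ≈ 2.8480, h(38/9) ≈ 2.8674, h(13/3) ≈ 2.8868, h(40/9) ≈ 2.9059, h(41/9) ≈ 2.9250, h(14/3) ≈ 2.9439, h(43/9) ≈ 2.9627, h(44/9) ≈ 2.9814.
Sum = Δx · [h(4) + h(37/9) + h(38/9) + ...].
Sum ≈ 2.9055.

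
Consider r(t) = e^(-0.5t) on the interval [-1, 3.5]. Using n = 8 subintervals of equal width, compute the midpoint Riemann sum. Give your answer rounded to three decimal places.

2.940

Δt = (3.5 − (-1))/8 = 0.5625.
Midpoints: -0.71875, -0.15625, 0.40625, 0.96875, 1.53125, 2.09375, 2.65625, 3.21875.
r(-0.71875) ≈ 1.432, r(-0.15625) ≈ 1.081, r(0.40625) ≈ 0.816, r(0.96875) ≈ 0.616, r(1.53125) ≈ 0.465, r(2.09375) ≈ 0.351, r(2.65625) ≈ 0.265, r(3.21875) ≈ 0.200.
Sum = Δt · [r(-0.71875) + r(-0.15625) + r(0.40625) + ...].
Sum ≈ 2.940.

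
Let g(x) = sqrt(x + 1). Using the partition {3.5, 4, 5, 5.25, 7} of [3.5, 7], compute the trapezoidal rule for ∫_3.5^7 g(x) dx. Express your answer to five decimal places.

8.71319

Subinterval widths: 0.5, 1, 0.25, 1.75.
g(3.5) ≈ 2.12132, g(4) ≈ 2.23607, g(5) ≈ 2.44949, g(5.25) ≈ 2.50000, g(7) ≈ 2.82843.
On each subinterval the trapezoid contributes (Δx_i/2)·[g(x_{i-1}) + g(x_i)].
Sum ≈ 8.71319.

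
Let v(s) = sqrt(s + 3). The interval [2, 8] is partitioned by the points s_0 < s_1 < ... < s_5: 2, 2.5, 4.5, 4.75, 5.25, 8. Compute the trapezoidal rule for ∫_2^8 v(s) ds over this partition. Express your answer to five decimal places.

16.84324

Subinterval widths: 0.5, 2, 0.25, 0.5, 2.75.
v(2) ≈ 2.23607, v(2.5) ≈ 2.34521, v(4.5) ≈ 2.73861, v(4.75) ≈ 2.78388, v(5.25) ≈ 2.87228, v(8) ≈ 3.31662.
On each subinterval the trapezoid contributes (Δs_i/2)·[v(s_{i-1}) + v(s_i)].
Sum ≈ 16.84324.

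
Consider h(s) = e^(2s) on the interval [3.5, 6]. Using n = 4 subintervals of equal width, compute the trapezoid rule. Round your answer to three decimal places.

Δs = (6 − 3.5)/4 = 0.625.
h(3.5) ≈ 1096.633, h(4.125) ≈ 3827.626, h(4.75) ≈ 13359.727, h(5.375) ≈ 46630.028, h(6) ≈ 162754.791.
T_4 = (Δs/2)·[h(s_0) + 2h(s_1) + 2h(s_2) + 2h(s_3) + h(s_4)].
Sum ≈ 91089.433.

91089.433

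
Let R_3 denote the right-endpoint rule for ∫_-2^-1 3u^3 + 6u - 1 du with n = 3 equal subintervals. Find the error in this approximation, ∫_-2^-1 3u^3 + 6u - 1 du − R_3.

-4.25

Exact integral: ∫_-2^-1 f(u) du = -21.25.
R_3 = -17.
Error = -21.25 − (-17) = -4.25.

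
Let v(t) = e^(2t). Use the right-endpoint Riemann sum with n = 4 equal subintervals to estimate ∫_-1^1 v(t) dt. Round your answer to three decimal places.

5.738

Δt = (1 − (-1))/4 = 0.5.
Right endpoints: -0.5, 0, 0.5, 1.
v(-0.5) ≈ 0.368, v(0) ≈ 1.000, v(0.5) ≈ 2.718, v(1) ≈ 7.389.
Sum = Δt · [v(-0.5) + v(0) + v(0.5) + v(1)].
Sum ≈ 5.738.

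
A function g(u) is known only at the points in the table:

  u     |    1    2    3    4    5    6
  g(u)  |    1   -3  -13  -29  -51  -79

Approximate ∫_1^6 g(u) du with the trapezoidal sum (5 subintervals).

Δu = 1.
T_5 = (1/2)·[1 + 2·(-3) + 2·(-13) + 2·(-29) + 2·(-51) + (-79)] = -135.

-135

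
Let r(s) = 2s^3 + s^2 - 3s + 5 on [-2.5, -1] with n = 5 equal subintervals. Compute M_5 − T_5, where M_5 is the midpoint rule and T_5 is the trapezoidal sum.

0.320625

M_5 = 1.325625.
T_5 = 1.005.
M_5 − T_5 = 0.320625.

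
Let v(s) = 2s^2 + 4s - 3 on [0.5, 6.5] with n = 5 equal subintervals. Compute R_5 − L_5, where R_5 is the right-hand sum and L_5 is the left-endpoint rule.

R_5 = 316.68.
L_5 = 187.08.
R_5 − L_5 = 129.6.

129.6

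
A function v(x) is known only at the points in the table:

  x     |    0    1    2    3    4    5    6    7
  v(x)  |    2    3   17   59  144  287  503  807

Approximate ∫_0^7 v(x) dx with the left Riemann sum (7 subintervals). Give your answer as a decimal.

1015

Δx = 1.
Sum = 1·[2 + 3 + 17 + 59 + 144 + 287 + 503] = 1015.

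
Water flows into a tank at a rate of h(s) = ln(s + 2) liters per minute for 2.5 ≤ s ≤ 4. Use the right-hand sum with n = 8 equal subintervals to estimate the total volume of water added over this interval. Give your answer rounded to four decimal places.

Δs = (4 − 2.5)/8 = 0.1875.
Right endpoints: 2.6875, 2.875, 3.0625, 3.25, 3.4375, 3.625, 3.8125, 4.
h(2.6875) ≈ 1.5449, h(2.875) ≈ 1.5841, h(3.0625) ≈ 1.6219, h(3.25) ≈ 1.6582, h(3.4375) ≈ 1.6933, h(3.625) ≈ 1.7272, h(3.8125) ≈ 1.7600, h(4) ≈ 1.7918.
Sum = Δs · [h(2.6875) + h(2.875) + h(3.0625) + ...].
Sum ≈ 2.5090.

2.5090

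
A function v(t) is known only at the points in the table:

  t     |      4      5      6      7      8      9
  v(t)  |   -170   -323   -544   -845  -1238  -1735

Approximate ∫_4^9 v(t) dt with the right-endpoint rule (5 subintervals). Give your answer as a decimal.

-4685

Δt = 1.
Sum = 1·[(-323) + (-544) + (-845) + (-1238) + (-1735)] = -4685.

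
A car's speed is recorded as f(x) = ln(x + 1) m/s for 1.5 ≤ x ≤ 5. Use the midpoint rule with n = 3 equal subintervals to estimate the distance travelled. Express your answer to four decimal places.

Δx = (5 − 1.5)/3 = 7/6.
Midpoints: 25/12, 3.25, 53/12.
f(25/12) ≈ 1.1260, f(3.25) ≈ 1.4469, f(53/12) ≈ 1.6895.
Sum = Δx · [f(25/12) + f(3.25) + f(53/12)].
Sum ≈ 4.9728.

4.9728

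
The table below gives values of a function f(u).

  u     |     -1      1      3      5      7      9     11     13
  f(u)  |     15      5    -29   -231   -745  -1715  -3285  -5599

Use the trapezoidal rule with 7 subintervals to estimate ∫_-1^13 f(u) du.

Δu = 2.
T_7 = (2/2)·[15 + 2·5 + 2·(-29) + 2·(-231) + 2·(-745) + 2·(-1715) + 2·(-3285) + (-5599)] = -17584.

-17584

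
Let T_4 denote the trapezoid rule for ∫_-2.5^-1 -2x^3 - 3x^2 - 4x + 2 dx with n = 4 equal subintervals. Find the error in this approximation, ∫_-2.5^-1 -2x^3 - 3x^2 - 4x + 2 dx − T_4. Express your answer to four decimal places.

Exact integral: ∫_-2.5^-1 f(x) dx = 17.90625.
T_4 ≈ 18.169922.
Error ≈ 17.90625 − 18.169922 ≈ -0.2637.

-0.2637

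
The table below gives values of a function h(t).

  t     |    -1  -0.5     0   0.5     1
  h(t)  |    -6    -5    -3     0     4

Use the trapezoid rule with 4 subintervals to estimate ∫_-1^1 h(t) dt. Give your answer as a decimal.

-4.5

Δt = 0.5.
T_4 = (0.5/2)·[(-6) + 2·(-5) + 2·(-3) + 2·0 + 4] = -4.5.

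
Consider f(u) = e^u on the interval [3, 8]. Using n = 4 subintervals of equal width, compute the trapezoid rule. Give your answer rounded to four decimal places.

3336.7223

Δu = (8 − 3)/4 = 1.25.
f(3) ≈ 20.0855, f(4.25) ≈ 70.1054, f(5.5) ≈ 244.6919, f(6.75) ≈ 854.0588, f(8) ≈ 2980.9580.
T_4 = (Δu/2)·[f(u_0) + 2f(u_1) + 2f(u_2) + 2f(u_3) + f(u_4)].
Sum ≈ 3336.7223.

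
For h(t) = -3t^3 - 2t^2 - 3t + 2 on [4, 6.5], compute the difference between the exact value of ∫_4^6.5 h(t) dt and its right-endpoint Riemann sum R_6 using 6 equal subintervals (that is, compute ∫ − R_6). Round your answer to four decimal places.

147.7033

Exact integral: ∫_4^6.5 h(t) dt ≈ -1321.588542.
R_6 ≈ -1469.291811.
Error ≈ -1321.588542 − (-1469.291811) ≈ 147.7033.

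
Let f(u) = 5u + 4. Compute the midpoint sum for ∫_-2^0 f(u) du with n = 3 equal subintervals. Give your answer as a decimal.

Δu = (0 − (-2))/3 = 2/3.
Midpoints: -5/3, -1, -1/3.
f(-5/3) = -13/3, f(-1) = -1, f(-1/3) = 7/3.
Sum = Δu · [f(-5/3) + f(-1) + f(-1/3)].
Sum = -2.

-2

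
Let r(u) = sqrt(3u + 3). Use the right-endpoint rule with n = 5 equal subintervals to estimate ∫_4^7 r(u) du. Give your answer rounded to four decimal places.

Δu = (7 − 4)/5 = 0.6.
Right endpoints: 4.6, 5.2, 5.8, 6.4, 7.
r(4.6) ≈ 4.0988, r(5.2) ≈ 4.3128, r(5.8) ≈ 4.5166, r(6.4) ≈ 4.7117, r(7) ≈ 4.8990.
Sum = Δu · [r(4.6) + r(5.2) + r(5.8) + r(6.4) + r(7)].
Sum ≈ 13.5233.

13.5233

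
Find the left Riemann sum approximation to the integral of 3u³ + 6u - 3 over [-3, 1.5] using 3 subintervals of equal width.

Δu = (1.5 − (-3))/3 = 1.5.
Left endpoints: -3, -1.5, 0.
f(-3) = -102, f(-1.5) = -22.125, f(0) = -3.
Sum = Δu · [f(-3) + f(-1.5) + f(0)].
Sum = -190.6875.

-190.6875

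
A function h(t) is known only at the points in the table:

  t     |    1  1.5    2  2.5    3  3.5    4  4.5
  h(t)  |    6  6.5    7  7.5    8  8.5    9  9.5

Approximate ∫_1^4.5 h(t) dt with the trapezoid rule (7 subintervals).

Δt = 0.5.
T_7 = (0.5/2)·[6 + 2·6.5 + 2·7 + 2·7.5 + 2·8 + 2·8.5 + 2·9 + 9.5] = 27.125.

27.125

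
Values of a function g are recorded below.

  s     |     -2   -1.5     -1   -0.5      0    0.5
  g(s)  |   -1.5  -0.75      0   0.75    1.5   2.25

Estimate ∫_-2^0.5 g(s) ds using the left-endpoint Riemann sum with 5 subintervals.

0

Δs = 0.5.
Sum = 0.5·[(-1.5) + (-0.75) + 0 + 0.75 + 1.5] = 0.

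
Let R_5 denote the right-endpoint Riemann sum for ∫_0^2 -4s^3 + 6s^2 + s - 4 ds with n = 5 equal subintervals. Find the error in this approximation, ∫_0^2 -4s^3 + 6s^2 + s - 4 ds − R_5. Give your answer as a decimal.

Exact integral: ∫_0^2 f(s) ds = -6.
R_5 = -7.52.
Error = -6 − (-7.52) = 1.52.

1.52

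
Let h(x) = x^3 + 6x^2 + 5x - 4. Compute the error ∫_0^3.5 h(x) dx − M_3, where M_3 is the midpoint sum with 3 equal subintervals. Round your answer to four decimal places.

Exact integral: ∫_0^3.5 h(x) dx = 139.890625.
M_3 ≈ 135.424479.
Error ≈ 139.890625 − 135.424479 ≈ 4.4661.

4.4661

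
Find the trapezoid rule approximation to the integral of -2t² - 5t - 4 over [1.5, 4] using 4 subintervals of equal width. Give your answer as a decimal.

-85.1171875

Δt = (4 − 1.5)/4 = 0.625.
f(1.5) = -16, f(2.125) = -23.65625, f(2.75) = -32.875, f(3.375) = -43.65625, f(4) = -56.
T_4 = (Δt/2)·[f(t_0) + 2f(t_1) + 2f(t_2) + 2f(t_3) + f(t_4)].
Sum = -85.1171875.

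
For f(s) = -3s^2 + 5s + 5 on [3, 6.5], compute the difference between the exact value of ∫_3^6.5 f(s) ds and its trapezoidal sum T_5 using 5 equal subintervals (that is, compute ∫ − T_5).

Exact integral: ∫_3^6.5 f(s) ds = -147.
T_5 = -147.8575.
Error = -147 − (-147.8575) = 0.8575.

0.8575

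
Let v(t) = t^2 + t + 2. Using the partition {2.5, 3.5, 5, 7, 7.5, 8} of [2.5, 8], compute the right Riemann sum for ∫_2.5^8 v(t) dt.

251.625

Subinterval widths: 1, 1.5, 2, 0.5, 0.5.
Right endpoints: 3.5, 5, 7, 7.5, 8.
v(3.5) = 17.75, v(5) = 32, v(7) = 58, v(7.5) = 65.75, v(8) = 74.
Sum = Σ Δt_i · v(t_i).
Sum = 251.625.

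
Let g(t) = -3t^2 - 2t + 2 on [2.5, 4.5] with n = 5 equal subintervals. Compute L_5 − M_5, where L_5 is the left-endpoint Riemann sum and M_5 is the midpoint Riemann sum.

8.96

L_5 = -76.46.
M_5 = -85.42.
L_5 − M_5 = 8.96.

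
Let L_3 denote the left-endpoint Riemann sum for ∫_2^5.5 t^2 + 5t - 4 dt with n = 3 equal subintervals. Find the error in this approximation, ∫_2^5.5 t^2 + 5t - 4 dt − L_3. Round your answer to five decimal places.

24.72685

Exact integral: ∫_2^5.5 f(t) dt ≈ 104.4166667.
L_3 ≈ 79.6898148.
Error ≈ 104.4166667 − 79.6898148 ≈ 24.72685.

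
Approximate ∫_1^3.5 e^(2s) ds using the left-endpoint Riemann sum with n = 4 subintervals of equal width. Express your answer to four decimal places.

273.3670

Δs = (3.5 − 1)/4 = 0.625.
Left endpoints: 1, 1.625, 2.25, 2.875.
f(1) ≈ 7.3891, f(1.625) ≈ 25.7903, f(2.25) ≈ 90.0171, f(2.875) ≈ 314.1907.
Sum = Δs · [f(1) + f(1.625) + f(2.25) + f(2.875)].
Sum ≈ 273.3670.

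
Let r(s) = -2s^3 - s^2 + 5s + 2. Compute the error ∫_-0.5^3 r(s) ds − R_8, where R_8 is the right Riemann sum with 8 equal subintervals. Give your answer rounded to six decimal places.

Exact integral: ∫_-0.5^3 r(s) ds ≈ -20.63541667.
R_8 ≈ -31.53759766.
Error ≈ -20.63541667 − (-31.53759766) ≈ 10.902181.

10.902181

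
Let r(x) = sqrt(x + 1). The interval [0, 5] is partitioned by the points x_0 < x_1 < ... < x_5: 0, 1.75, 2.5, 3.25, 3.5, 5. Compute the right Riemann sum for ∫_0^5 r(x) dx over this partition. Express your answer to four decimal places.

Subinterval widths: 1.75, 0.75, 0.75, 0.25, 1.5.
Right endpoints: 1.75, 2.5, 3.25, 3.5, 5.
r(1.75) ≈ 1.6583, r(2.5) ≈ 1.8708, r(3.25) ≈ 2.0616, r(3.5) ≈ 2.1213, r(5) ≈ 2.4495.
Sum = Σ Δx_i · r(x_i).
Sum ≈ 10.0559.

10.0559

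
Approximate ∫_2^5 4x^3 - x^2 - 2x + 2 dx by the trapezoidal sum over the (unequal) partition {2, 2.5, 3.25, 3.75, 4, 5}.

Subinterval widths: 0.5, 0.75, 0.5, 0.25, 1.
f(2) = 26, f(2.5) = 53.25, f(3.25) = 122.25, f(3.75) = 191.375, f(4) = 234, f(5) = 467.
On each subinterval the trapezoid contributes (Δx_i/2)·[f(x_{i-1}) + f(x_i)].
Sum = 567.703125.

567.703125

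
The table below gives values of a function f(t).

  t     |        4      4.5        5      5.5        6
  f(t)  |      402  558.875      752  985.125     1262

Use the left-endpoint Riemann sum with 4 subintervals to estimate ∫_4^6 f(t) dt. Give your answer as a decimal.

1349

Δt = 0.5.
Sum = 0.5·[402 + 558.875 + 752 + 985.125] = 1349.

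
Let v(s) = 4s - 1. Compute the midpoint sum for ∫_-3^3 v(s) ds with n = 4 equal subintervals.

Δs = (3 − (-3))/4 = 1.5.
Midpoints: -2.25, -0.75, 0.75, 2.25.
v(-2.25) = -10, v(-0.75) = -4, v(0.75) = 2, v(2.25) = 8.
Sum = Δs · [v(-2.25) + v(-0.75) + v(0.75) + v(2.25)].
Sum = -6.

-6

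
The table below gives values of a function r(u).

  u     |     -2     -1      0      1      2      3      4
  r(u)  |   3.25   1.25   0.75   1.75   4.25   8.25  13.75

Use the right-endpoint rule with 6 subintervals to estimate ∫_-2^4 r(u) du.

30

Δu = 1.
Sum = 1·[1.25 + 0.75 + 1.75 + 4.25 + 8.25 + 13.75] = 30.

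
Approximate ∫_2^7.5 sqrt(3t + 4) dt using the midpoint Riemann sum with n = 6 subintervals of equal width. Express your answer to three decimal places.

Δt = (7.5 − 2)/6 = 11/12.
Midpoints: 59/24, 3.375, 103/24, 125/24, 6.125, 169/24.
f(59/24) ≈ 3.373, f(3.375) ≈ 3.758, f(103/24) ≈ 4.108, f(125/24) ≈ 4.430, f(6.125) ≈ 4.730, f(169/24) ≈ 5.012.
Sum = Δt · [f(59/24) + f(3.375) + f(103/24) + ...].
Sum ≈ 23.294.

23.294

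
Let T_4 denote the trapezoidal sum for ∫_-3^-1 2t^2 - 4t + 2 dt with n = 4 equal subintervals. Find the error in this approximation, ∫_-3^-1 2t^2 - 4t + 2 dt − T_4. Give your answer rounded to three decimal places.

-0.167

Exact integral: ∫_-3^-1 f(t) dt ≈ 37.33333.
T_4 = 37.5.
Error ≈ 37.33333 − 37.5 ≈ -0.167.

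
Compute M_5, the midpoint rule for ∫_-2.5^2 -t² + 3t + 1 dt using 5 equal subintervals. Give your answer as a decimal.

Δt = (2 − (-2.5))/5 = 0.9.
Midpoints: -2.05, -1.15, -0.25, 0.65, 1.55.
f(-2.05) = -9.3525, f(-1.15) = -3.7725, f(-0.25) = 0.1875, f(0.65) = 2.5275, f(1.55) = 3.2475.
Sum = Δt · [f(-2.05) + f(-1.15) + f(-0.25) + f(0.65) + f(1.55)].
Sum = -6.44625.

-6.44625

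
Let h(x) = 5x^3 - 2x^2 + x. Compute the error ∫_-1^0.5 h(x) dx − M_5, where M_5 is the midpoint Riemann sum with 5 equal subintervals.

-0.0646875

Exact integral: ∫_-1^0.5 h(x) dx = -2.296875.
M_5 = -2.2321875.
Error = -2.296875 − (-2.2321875) = -0.0646875.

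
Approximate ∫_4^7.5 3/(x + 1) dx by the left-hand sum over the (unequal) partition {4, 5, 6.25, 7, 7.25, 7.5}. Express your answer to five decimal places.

Subinterval widths: 1, 1.25, 0.75, 0.25, 0.25.
Left endpoints: 4, 5, 6.25, 7, 7.25.
f(4) = 0.6, f(5) = 0.5, f(6.25) = 12/29, f(7) = 0.375, f(7.25) = 4/11.
Sum = Σ Δx_i · f(x_i).
Sum ≈ 1.72000.

1.72000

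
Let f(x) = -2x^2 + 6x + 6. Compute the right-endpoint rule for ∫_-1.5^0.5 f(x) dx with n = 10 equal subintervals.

5.24

Δx = (0.5 − (-1.5))/10 = 0.2.
Right endpoints: -1.3, -1.1, -0.9, -0.7, -0.5, -0.3, -0.1, 0.1, 0.3, 0.5.
f(-1.3) = -5.18, f(-1.1) = -3.02, f(-0.9) = -1.02, f(-0.7) = 0.82, f(-0.5) = 2.5, f(-0.3) = 4.02, f(-0.1) = 5.38, f(0.1) = 6.58, f(0.3) = 7.62, f(0.5) = 8.5.
Sum = Δx · [f(-1.3) + f(-1.1) + f(-0.9) + ...].
Sum = 5.24.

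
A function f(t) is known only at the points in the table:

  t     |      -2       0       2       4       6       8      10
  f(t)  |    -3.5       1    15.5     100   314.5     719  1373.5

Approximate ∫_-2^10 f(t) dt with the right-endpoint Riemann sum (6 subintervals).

Δt = 2.
Sum = 2·[1 + 15.5 + 100 + 314.5 + 719 + 1373.5] = 5047.

5047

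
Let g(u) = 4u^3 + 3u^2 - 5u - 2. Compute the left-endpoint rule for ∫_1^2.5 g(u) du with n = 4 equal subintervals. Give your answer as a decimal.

24.890625

Δu = (2.5 − 1)/4 = 0.375.
Left endpoints: 1, 1.375, 1.75, 2.125.
g(1) = 0, g(1.375) = 7.1953125, g(1.75) = 19.875, g(2.125) = 39.3046875.
Sum = Δu · [g(1) + g(1.375) + g(1.75) + g(2.125)].
Sum = 24.890625.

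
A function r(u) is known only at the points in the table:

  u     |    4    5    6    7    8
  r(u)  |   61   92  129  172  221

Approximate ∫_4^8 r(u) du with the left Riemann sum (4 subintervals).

Δu = 1.
Sum = 1·[61 + 92 + 129 + 172] = 454.

454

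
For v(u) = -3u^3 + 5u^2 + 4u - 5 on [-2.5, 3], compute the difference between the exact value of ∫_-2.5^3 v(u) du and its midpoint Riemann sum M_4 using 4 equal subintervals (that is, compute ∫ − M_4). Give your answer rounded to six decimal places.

2.382975

Exact integral: ∫_-2.5^3 v(u) du ≈ 17.58854167.
M_4 ≈ 15.20556641.
Error ≈ 17.58854167 − 15.20556641 ≈ 2.382975.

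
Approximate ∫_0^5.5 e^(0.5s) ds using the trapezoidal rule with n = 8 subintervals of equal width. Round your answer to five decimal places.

29.57307

Δs = (5.5 − 0)/8 = 0.6875.
f(0) ≈ 1.00000, f(0.6875) ≈ 1.41023, f(1.375) ≈ 1.98874, f(2.0625) ≈ 2.80457, f(2.75) ≈ 3.95508, f(3.4375) ≈ 5.57755, f(4.125) ≈ 7.86561, f(4.8125) ≈ 11.09229, f(5.5) ≈ 15.64263.
T_8 = (Δs/2)·[f(s_0) + 2f(s_1) + ... + 2f(s_{7}) + f(s_8)].
Sum ≈ 29.57307.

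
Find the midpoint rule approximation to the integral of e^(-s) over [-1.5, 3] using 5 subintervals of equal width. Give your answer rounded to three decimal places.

Δs = (3 − (-1.5))/5 = 0.9.
Midpoints: -1.05, -0.15, 0.75, 1.65, 2.55.
f(-1.05) ≈ 2.858, f(-0.15) ≈ 1.162, f(0.75) ≈ 0.472, f(1.65) ≈ 0.192, f(2.55) ≈ 0.078.
Sum = Δs · [f(-1.05) + f(-0.15) + f(0.75) + f(1.65) + f(2.55)].
Sum ≈ 4.286.

4.286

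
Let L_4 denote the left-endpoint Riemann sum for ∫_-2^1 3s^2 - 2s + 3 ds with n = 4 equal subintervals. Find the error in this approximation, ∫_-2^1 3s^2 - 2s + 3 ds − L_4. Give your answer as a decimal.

Exact integral: ∫_-2^1 f(s) ds = 21.
L_4 = 27.46875.
Error = 21 − 27.46875 = -6.46875.

-6.46875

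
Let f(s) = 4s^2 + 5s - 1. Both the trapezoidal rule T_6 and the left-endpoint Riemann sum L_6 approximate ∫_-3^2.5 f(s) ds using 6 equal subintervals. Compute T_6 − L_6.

7.5625

T_6 ≈ 47.53935185.
L_6 ≈ 39.97685185.
T_6 − L_6 = 7.5625.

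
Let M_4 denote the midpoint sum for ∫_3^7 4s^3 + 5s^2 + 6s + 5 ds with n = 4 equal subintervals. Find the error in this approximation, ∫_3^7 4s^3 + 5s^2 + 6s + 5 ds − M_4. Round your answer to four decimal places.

21.6667

Exact integral: ∫_3^7 f(s) ds ≈ 2986.666667.
M_4 = 2965.
Error ≈ 2986.666667 − 2965 ≈ 21.6667.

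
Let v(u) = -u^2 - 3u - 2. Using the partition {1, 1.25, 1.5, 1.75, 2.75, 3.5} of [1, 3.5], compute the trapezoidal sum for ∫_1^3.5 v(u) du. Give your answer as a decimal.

-36.078125

Subinterval widths: 0.25, 0.25, 0.25, 1, 0.75.
v(1) = -6, v(1.25) = -7.3125, v(1.5) = -8.75, v(1.75) = -10.3125, v(2.75) = -17.8125, v(3.5) = -24.75.
On each subinterval the trapezoid contributes (Δu_i/2)·[v(u_{i-1}) + v(u_i)].
Sum = -36.078125.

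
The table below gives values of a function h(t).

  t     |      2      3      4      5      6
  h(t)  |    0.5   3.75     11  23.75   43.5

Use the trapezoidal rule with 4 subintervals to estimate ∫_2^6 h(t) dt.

60.5

Δt = 1.
T_4 = (1/2)·[0.5 + 2·3.75 + 2·11 + 2·23.75 + 43.5] = 60.5.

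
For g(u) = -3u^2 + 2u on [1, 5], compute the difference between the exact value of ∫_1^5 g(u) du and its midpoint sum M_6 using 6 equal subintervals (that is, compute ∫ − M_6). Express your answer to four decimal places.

Exact integral: ∫_1^5 g(u) du = -100.
M_6 ≈ -99.555556.
Error ≈ -100 − (-99.555556) ≈ -0.4444.

-0.4444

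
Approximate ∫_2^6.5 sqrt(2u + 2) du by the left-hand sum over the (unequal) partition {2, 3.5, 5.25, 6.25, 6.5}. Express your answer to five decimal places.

13.41174

Subinterval widths: 1.5, 1.75, 1, 0.25.
Left endpoints: 2, 3.5, 5.25, 6.25.
f(2) ≈ 2.44949, f(3.5) ≈ 3.00000, f(5.25) ≈ 3.53553, f(6.25) ≈ 3.80789.
Sum = Σ Δu_i · f(u_i).
Sum ≈ 13.41174.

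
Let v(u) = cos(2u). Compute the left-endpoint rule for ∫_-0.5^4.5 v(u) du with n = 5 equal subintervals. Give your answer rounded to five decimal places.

Δu = (4.5 − (-0.5))/5 = 1.
Left endpoints: -0.5, 0.5, 1.5, 2.5, 3.5.
v(-0.5) ≈ 0.54030, v(0.5) ≈ 0.54030, v(1.5) ≈ -0.98999, v(2.5) ≈ 0.28366, v(3.5) ≈ 0.75390.
Sum = Δu · [v(-0.5) + v(0.5) + v(1.5) + v(2.5) + v(3.5)].
Sum ≈ 1.12818.

1.12818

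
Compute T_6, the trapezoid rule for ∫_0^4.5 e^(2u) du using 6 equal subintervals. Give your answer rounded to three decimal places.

Δu = (4.5 − 0)/6 = 0.75.
f(0) ≈ 1.000, f(0.75) ≈ 4.482, f(1.5) ≈ 20.086, f(2.25) ≈ 90.017, f(3) ≈ 403.429, f(3.75) ≈ 1808.042, f(4.5) ≈ 8103.084.
T_6 = (Δu/2)·[f(u_0) + 2f(u_1) + ... + 2f(u_{5}) + f(u_6)].
Sum ≈ 4783.573.

4783.573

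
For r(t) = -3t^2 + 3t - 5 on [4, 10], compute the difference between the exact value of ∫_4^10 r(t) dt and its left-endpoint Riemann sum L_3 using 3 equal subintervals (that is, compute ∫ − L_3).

Exact integral: ∫_4^10 r(t) dt = -840.
L_3 = -618.
Error = -840 − (-618) = -222.

-222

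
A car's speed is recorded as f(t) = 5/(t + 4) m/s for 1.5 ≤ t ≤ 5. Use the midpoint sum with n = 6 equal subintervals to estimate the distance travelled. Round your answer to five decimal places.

2.46092

Δt = (5 − 1.5)/6 = 7/12.
Midpoints: 43/24, 2.375, 71/24, 85/24, 4.125, 113/24.
f(43/24) = 120/139, f(2.375) = 40/51, f(71/24) = 120/167, f(85/24) = 120/181, f(4.125) = 8/13, f(113/24) = 120/209.
Sum = Δt · [f(43/24) + f(2.375) + f(71/24) + ...].
Sum ≈ 2.46092.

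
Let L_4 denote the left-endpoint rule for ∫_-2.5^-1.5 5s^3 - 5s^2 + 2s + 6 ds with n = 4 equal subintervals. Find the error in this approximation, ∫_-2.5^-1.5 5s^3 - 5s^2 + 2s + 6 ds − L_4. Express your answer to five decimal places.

10.77083

Exact integral: ∫_-2.5^-1.5 f(s) ds ≈ -60.9166667.
L_4 = -71.6875.
Error ≈ -60.9166667 − (-71.6875) ≈ 10.77083.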